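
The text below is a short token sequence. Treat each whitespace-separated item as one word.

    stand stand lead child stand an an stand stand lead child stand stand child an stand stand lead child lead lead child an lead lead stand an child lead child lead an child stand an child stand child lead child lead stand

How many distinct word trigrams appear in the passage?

28

42 tokens → 40 trigram windows in total.
Repeated trigrams (each contributes count−1 duplicates):
  lead child lead: 3
  stand lead child: 3
  stand stand lead: 3
  an child stand: 2
  an stand stand: 2
  child lead child: 2
  child stand an: 2
  lead child stand: 2
  … (1 more repeated)
12 duplicate windows → 40 − 12 = 28 distinct.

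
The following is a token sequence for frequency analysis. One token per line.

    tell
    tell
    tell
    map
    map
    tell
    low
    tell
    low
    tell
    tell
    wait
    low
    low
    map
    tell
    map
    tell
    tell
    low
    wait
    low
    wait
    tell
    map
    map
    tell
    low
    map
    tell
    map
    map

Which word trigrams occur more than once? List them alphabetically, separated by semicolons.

Trigram counts meeting the condition (more than once):
  low map tell: 2
  map map tell: 2
  map tell low: 2
  map tell map: 2
  tell low tell: 2
  tell map map: 3

low map tell; map map tell; map tell low; map tell map; tell low tell; tell map map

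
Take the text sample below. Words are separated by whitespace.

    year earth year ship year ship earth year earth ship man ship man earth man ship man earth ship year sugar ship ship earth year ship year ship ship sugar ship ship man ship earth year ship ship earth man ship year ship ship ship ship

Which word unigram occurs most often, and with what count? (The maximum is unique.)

"ship", 21 times

Unigram frequencies (highest first):
  ship: 21
  year: 9
  earth: 8
  man: 6
  sugar: 2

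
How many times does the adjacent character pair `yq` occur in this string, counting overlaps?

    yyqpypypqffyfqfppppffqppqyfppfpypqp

Sliding a length-2 window over the 35 characters (34 positions):
  position 2–3: yq

1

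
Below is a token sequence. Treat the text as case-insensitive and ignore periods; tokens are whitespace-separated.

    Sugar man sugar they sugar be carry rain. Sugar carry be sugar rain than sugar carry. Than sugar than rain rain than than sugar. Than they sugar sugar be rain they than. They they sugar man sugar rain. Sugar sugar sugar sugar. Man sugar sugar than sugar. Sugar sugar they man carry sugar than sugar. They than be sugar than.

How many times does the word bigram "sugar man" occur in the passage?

3

Scanning the 59 overlapping bigram windows for "sugar man":
  position 1–2: sugar man
  position 35–36: sugar man
  position 42–43: sugar man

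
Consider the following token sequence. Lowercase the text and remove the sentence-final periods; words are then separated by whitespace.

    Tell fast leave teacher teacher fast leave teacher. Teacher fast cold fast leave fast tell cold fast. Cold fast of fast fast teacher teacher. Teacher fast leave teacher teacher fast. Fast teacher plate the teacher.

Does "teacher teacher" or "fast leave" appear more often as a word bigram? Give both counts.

"teacher teacher" (5 vs 4)

"teacher teacher": 5 occurrences
"fast leave": 4 occurrences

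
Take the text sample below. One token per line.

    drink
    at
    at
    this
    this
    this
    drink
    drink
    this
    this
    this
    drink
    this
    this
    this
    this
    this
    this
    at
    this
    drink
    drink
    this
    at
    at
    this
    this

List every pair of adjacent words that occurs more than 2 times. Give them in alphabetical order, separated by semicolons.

at this; drink this; this drink; this this

Bigram counts meeting the condition (more than 2 times):
  at this: 3
  drink this: 3
  this drink: 3
  this this: 10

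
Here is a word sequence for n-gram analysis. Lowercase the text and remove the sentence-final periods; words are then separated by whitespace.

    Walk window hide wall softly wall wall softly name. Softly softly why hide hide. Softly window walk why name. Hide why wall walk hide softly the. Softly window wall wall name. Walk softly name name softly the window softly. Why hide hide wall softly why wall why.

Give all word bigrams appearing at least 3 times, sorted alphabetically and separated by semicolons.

Bigram counts meeting the condition (at least 3 times):
  softly why: 3
  wall softly: 3

softly why; wall softly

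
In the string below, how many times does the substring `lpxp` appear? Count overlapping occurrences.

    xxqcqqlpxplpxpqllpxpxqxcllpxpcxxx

4

Sliding a length-4 window over the 33 characters (30 positions):
  position 7–10: lpxp
  position 11–14: lpxp
  position 17–20: lpxp
  position 26–29: lpxp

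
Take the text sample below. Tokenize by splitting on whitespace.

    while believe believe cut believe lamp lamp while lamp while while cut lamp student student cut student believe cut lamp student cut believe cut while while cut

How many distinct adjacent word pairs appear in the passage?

17

27 tokens → 26 bigram windows in total.
Repeated bigrams (each contributes count−1 duplicates):
  believe cut: 3
  cut believe: 2
  cut lamp: 2
  lamp student: 2
  lamp while: 2
  student cut: 2
  while cut: 2
  while while: 2
9 duplicate windows → 26 − 9 = 17 distinct.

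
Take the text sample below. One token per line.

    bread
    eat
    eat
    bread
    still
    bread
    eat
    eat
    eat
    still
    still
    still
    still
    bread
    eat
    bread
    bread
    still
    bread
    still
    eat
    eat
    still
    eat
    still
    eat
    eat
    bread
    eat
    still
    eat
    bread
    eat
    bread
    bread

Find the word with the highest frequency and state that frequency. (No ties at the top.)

"eat", 14 times

Unigram frequencies (highest first):
  eat: 14
  bread: 11
  still: 10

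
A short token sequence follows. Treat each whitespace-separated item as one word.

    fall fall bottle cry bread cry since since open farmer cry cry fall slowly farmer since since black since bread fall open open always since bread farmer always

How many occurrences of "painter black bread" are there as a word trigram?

Scanning the 26 overlapping trigram windows for "painter black bread":
  (none found)

0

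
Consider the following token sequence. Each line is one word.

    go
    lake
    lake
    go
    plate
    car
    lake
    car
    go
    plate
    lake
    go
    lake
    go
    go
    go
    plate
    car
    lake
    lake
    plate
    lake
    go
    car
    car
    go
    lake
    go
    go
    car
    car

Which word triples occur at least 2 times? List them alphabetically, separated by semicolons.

Trigram counts meeting the condition (at least 2 times):
  go car car: 2
  go lake go: 2
  go plate car: 2
  lake go go: 2
  plate car lake: 2
  plate lake go: 2

go car car; go lake go; go plate car; lake go go; plate car lake; plate lake go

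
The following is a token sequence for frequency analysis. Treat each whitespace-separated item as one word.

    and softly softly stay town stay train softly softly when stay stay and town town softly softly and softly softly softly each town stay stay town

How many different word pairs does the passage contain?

17

26 tokens → 25 bigram windows in total.
Repeated bigrams (each contributes count−1 duplicates):
  softly softly: 5
  and softly: 2
  stay stay: 2
  stay town: 2
  town stay: 2
8 duplicate windows → 25 − 8 = 17 distinct.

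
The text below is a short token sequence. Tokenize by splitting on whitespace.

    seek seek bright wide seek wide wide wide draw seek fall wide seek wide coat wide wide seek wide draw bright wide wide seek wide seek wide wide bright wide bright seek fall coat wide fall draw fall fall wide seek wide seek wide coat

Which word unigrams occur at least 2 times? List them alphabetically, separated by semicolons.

Unigram counts meeting the condition (at least 2 times):
  bright: 4
  coat: 3
  draw: 3
  fall: 5
  seek: 11
  wide: 19

bright; coat; draw; fall; seek; wide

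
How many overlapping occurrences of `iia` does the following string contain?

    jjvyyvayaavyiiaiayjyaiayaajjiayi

1

Sliding a length-3 window over the 32 characters (30 positions):
  position 13–15: iia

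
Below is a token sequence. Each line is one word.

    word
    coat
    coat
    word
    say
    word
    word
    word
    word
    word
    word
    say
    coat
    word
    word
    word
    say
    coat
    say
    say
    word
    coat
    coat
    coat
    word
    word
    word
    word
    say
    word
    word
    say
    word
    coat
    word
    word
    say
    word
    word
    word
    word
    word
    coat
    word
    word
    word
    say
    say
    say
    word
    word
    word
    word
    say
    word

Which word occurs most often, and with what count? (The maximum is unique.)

Unigram frequencies (highest first):
  word: 34
  say: 12
  coat: 9

"word", 34 times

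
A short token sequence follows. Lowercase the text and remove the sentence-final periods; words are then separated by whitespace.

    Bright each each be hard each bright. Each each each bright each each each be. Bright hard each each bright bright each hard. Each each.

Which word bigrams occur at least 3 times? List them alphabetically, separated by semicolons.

bright each; each bright; each each; hard each

Bigram counts meeting the condition (at least 3 times):
  bright each: 4
  each bright: 3
  each each: 7
  hard each: 3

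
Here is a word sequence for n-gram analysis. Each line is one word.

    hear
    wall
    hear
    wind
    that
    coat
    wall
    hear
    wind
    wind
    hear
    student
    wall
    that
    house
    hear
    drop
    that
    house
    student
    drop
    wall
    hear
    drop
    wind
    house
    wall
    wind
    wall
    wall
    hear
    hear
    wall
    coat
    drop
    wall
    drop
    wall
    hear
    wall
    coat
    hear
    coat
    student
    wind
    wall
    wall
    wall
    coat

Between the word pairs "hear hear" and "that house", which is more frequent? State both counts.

"hear hear": 1 occurrence
"that house": 2 occurrences

"that house" (2 vs 1)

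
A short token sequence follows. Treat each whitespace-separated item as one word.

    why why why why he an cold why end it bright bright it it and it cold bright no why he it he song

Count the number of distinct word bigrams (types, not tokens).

24 tokens → 23 bigram windows in total.
Repeated bigrams (each contributes count−1 duplicates):
  why why: 3
  why he: 2
3 duplicate windows → 23 − 3 = 20 distinct.

20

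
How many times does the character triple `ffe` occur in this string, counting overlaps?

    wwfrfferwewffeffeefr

3

Sliding a length-3 window over the 20 characters (18 positions):
  position 5–7: ffe
  position 12–14: ffe
  position 15–17: ffe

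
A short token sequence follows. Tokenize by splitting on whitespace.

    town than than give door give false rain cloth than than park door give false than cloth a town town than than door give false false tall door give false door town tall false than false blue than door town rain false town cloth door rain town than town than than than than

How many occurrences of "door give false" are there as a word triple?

Scanning the 51 overlapping trigram windows for "door give false":
  position 5–7: door give false
  position 13–15: door give false
  position 23–25: door give false
  position 28–30: door give false

4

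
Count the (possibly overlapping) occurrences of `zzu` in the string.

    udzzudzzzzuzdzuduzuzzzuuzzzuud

Sliding a length-3 window over the 30 characters (28 positions):
  position 3–5: zzu
  position 9–11: zzu
  position 21–23: zzu
  position 26–28: zzu

4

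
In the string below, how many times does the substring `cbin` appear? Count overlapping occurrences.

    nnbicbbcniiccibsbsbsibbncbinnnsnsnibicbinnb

Sliding a length-4 window over the 43 characters (40 positions):
  position 25–28: cbin
  position 38–41: cbin

2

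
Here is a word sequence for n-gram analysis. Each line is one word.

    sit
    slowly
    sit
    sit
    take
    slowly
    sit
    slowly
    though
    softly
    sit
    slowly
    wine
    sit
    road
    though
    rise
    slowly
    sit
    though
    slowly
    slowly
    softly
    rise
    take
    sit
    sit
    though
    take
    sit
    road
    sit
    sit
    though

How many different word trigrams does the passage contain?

31

34 tokens → 32 trigram windows in total.
Repeated trigrams (each contributes count−1 duplicates):
  sit sit though: 2
1 duplicate windows → 32 − 1 = 31 distinct.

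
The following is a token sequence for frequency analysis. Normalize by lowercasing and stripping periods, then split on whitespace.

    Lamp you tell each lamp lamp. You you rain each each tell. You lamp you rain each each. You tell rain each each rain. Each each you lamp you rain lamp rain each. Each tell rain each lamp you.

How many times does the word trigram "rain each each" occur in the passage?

Scanning the 37 overlapping trigram windows for "rain each each":
  position 9–11: rain each each
  position 16–18: rain each each
  position 21–23: rain each each
  position 24–26: rain each each
  position 32–34: rain each each

5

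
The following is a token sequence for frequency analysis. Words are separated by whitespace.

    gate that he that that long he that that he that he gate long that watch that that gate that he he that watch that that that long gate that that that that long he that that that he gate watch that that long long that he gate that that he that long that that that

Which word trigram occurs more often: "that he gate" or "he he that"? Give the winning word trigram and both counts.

"that he gate" (3 vs 1)

"that he gate": 3 occurrences
"he he that": 1 occurrence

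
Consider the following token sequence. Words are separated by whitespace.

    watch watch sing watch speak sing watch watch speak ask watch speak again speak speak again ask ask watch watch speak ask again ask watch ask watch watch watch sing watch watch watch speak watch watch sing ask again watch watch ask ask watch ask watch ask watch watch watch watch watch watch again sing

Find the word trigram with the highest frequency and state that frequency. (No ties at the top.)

"watch watch watch", 6 times

Trigram frequencies (highest first):
  watch watch watch: 6
  watch watch sing: 3
  watch watch speak: 3
  ask watch watch: 3
  ask watch ask: 3
  watch ask watch: 3
  … (28 more, each ≤ 2)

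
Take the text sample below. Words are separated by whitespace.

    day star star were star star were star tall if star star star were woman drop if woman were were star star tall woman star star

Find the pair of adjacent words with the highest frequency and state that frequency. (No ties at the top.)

Bigram frequencies (highest first):
  star star: 6
  star were: 3
  were star: 3
  star tall: 2
  day star: 1
  tall if: 1
  … (9 more, each ≤ 1)

"star star", 6 times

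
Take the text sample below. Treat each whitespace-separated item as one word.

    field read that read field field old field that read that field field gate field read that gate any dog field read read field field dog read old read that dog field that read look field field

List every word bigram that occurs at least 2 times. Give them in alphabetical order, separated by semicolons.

dog field; field field; field read; field that; read field; read that; that read

Bigram counts meeting the condition (at least 2 times):
  dog field: 2
  field field: 4
  field read: 3
  field that: 2
  read field: 2
  read that: 4
  that read: 3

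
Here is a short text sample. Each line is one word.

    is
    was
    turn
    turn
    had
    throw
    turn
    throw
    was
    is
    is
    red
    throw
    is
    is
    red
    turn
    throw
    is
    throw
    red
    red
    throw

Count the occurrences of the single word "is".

Scanning the 23 tokens for "is":
  position 1: is
  position 10: is
  position 11: is
  position 14: is
  position 15: is
  position 19: is

6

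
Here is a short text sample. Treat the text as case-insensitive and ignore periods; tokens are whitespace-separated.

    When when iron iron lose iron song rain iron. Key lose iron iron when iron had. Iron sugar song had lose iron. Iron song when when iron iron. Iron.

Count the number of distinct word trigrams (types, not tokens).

24

29 tokens → 27 trigram windows in total.
Repeated trigrams (each contributes count−1 duplicates):
  lose iron iron: 2
  when iron iron: 2
  when when iron: 2
3 duplicate windows → 27 − 3 = 24 distinct.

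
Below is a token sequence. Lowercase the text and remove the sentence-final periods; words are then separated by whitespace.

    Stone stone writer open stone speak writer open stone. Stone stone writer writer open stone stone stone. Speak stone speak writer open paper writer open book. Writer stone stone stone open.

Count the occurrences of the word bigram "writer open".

5

Scanning the 30 overlapping bigram windows for "writer open":
  position 3–4: writer open
  position 7–8: writer open
  position 13–14: writer open
  position 21–22: writer open
  position 24–25: writer open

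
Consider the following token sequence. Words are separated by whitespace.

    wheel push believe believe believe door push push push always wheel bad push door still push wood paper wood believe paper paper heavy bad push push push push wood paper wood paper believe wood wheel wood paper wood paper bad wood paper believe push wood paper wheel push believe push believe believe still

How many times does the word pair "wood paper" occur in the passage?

7

Scanning the 52 overlapping bigram windows for "wood paper":
  position 17–18: wood paper
  position 29–30: wood paper
  position 31–32: wood paper
  position 36–37: wood paper
  position 38–39: wood paper
  position 41–42: wood paper
  position 45–46: wood paper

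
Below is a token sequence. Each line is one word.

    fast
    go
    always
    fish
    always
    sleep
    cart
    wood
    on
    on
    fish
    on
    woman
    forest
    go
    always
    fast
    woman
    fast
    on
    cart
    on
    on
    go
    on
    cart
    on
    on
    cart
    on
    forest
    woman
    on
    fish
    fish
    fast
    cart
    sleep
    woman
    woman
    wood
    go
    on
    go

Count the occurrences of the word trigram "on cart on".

3

Scanning the 42 overlapping trigram windows for "on cart on":
  position 20–22: on cart on
  position 25–27: on cart on
  position 28–30: on cart on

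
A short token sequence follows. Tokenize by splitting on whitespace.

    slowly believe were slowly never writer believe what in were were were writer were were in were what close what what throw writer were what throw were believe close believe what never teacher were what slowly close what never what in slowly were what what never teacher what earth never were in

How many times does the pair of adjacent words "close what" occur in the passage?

2

Scanning the 51 overlapping bigram windows for "close what":
  position 19–20: close what
  position 37–38: close what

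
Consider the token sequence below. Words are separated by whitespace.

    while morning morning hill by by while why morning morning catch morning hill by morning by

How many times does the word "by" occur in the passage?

4

Scanning the 16 tokens for "by":
  position 5: by
  position 6: by
  position 14: by
  position 16: by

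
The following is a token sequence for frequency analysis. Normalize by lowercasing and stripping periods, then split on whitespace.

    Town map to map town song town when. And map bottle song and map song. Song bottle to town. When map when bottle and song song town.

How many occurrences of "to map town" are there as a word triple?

Scanning the 25 overlapping trigram windows for "to map town":
  position 3–5: to map town

1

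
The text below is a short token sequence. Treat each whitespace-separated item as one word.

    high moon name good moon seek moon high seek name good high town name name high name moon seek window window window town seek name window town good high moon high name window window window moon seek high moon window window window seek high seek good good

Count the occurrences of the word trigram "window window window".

3

Scanning the 45 overlapping trigram windows for "window window window":
  position 20–22: window window window
  position 33–35: window window window
  position 40–42: window window window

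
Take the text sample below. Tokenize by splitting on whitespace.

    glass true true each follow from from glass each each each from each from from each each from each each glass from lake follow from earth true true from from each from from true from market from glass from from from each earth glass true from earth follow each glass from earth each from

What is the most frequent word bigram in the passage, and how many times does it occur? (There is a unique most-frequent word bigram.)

Bigram frequencies (highest first):
  from from: 6
  each from: 5
  from each: 5
  each each: 4
  glass from: 3
  from earth: 3
  … (20 more, each ≤ 3)

"from from", 6 times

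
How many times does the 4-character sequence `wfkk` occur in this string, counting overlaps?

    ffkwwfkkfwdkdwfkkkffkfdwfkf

Sliding a length-4 window over the 27 characters (24 positions):
  position 5–8: wfkk
  position 14–17: wfkk

2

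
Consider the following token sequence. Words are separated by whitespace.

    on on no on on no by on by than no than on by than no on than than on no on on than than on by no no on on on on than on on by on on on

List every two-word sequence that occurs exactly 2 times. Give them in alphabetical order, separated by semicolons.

by on; by than; than no; than than

Bigram counts meeting the condition (exactly 2 times):
  by on: 2
  by than: 2
  than no: 2
  than than: 2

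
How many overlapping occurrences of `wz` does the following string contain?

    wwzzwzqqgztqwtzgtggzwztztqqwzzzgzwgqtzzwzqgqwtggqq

Sliding a length-2 window over the 50 characters (49 positions):
  position 2–3: wz
  position 5–6: wz
  position 21–22: wz
  position 28–29: wz
  position 40–41: wz

5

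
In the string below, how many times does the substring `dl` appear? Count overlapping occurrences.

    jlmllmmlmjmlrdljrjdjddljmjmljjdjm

2

Sliding a length-2 window over the 33 characters (32 positions):
  position 14–15: dl
  position 22–23: dl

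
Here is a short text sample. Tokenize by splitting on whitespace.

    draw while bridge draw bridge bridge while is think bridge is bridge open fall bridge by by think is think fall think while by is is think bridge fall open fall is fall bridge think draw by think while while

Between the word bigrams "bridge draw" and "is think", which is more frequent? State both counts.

"bridge draw": 1 occurrence
"is think": 3 occurrences

"is think" (3 vs 1)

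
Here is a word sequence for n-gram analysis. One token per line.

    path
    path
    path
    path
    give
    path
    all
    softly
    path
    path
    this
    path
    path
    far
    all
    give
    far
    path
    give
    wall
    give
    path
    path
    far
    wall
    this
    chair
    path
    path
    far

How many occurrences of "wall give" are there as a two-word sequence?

Scanning the 29 overlapping bigram windows for "wall give":
  position 20–21: wall give

1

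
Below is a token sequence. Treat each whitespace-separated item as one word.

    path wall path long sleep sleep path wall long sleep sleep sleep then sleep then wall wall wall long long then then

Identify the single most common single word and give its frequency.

Unigram frequencies (highest first):
  sleep: 6
  wall: 5
  long: 4
  then: 4
  path: 3

"sleep", 6 times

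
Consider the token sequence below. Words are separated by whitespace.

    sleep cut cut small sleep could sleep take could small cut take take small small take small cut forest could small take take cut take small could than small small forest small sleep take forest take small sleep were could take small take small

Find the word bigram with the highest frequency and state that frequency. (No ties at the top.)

Bigram frequencies (highest first):
  take small: 6
  small sleep: 3
  small take: 3
  sleep take: 2
  could small: 2
  small cut: 2
  … (22 more, each ≤ 2)

"take small", 6 times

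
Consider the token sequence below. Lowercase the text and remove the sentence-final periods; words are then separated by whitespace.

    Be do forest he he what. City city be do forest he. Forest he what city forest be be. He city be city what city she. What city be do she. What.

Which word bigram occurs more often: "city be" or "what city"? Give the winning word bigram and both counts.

"city be": 3 occurrences
"what city": 4 occurrences

"what city" (4 vs 3)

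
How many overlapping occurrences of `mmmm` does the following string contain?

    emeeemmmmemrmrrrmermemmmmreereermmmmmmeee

Sliding a length-4 window over the 41 characters (38 positions):
  position 6–9: mmmm
  position 22–25: mmmm
  position 33–36: mmmm
  position 34–37: mmmm
  position 35–38: mmmm

5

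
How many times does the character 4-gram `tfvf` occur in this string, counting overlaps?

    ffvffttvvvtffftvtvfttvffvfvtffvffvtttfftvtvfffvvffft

Sliding a length-4 window over the 52 characters (49 positions):
  (no match at any position)

0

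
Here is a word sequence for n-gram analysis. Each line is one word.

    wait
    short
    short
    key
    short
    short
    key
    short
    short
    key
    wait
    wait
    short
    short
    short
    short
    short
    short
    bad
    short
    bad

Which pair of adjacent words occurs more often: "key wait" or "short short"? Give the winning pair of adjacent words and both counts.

"short short" (8 vs 1)

"key wait": 1 occurrence
"short short": 8 occurrences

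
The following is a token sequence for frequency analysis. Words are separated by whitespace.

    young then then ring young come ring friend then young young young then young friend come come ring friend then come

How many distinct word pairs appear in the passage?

14

21 tokens → 20 bigram windows in total.
Repeated bigrams (each contributes count−1 duplicates):
  come ring: 2
  friend then: 2
  ring friend: 2
  then young: 2
  young then: 2
  young young: 2
6 duplicate windows → 20 − 6 = 14 distinct.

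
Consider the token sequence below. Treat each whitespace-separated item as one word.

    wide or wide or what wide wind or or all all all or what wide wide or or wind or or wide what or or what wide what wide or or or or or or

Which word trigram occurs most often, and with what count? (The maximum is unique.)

Trigram frequencies (highest first):
  or or or: 4
  or what wide: 3
  wind or or: 2
  wide or or: 2
  wide or wide: 1
  or wide or: 1
  … (20 more, each ≤ 1)

"or or or", 4 times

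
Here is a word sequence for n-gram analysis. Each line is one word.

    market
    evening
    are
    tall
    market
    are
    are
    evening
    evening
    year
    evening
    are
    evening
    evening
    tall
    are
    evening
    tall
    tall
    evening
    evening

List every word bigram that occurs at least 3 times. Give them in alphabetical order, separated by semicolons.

Bigram counts meeting the condition (at least 3 times):
  are evening: 3
  evening evening: 3

are evening; evening evening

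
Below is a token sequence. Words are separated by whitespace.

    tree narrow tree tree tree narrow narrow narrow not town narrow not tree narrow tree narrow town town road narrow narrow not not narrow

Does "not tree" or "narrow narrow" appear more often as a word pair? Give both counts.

"not tree": 1 occurrence
"narrow narrow": 3 occurrences

"narrow narrow" (3 vs 1)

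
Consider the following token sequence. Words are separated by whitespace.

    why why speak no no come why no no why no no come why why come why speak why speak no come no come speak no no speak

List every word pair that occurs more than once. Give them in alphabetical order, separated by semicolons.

Bigram counts meeting the condition (more than once):
  come why: 3
  no come: 4
  no no: 4
  speak no: 3
  why no: 2
  why speak: 3
  why why: 2

come why; no come; no no; speak no; why no; why speak; why why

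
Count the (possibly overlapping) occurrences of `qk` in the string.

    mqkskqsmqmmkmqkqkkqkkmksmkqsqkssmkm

5

Sliding a length-2 window over the 35 characters (34 positions):
  position 2–3: qk
  position 14–15: qk
  position 16–17: qk
  position 19–20: qk
  position 29–30: qk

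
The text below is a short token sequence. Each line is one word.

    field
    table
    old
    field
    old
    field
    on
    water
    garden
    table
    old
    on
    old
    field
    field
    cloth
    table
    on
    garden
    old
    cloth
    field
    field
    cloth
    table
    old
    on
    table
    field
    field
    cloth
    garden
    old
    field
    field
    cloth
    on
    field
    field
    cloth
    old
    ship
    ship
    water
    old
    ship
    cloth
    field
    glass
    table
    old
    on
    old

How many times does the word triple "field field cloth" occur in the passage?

Scanning the 51 overlapping trigram windows for "field field cloth":
  position 14–16: field field cloth
  position 22–24: field field cloth
  position 29–31: field field cloth
  position 34–36: field field cloth
  position 38–40: field field cloth

5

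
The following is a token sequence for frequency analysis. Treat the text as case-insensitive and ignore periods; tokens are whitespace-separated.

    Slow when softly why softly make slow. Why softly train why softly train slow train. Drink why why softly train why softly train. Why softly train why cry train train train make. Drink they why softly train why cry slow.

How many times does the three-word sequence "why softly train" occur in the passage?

6

Scanning the 38 overlapping trigram windows for "why softly train":
  position 8–10: why softly train
  position 11–13: why softly train
  position 18–20: why softly train
  position 21–23: why softly train
  position 24–26: why softly train
  position 35–37: why softly train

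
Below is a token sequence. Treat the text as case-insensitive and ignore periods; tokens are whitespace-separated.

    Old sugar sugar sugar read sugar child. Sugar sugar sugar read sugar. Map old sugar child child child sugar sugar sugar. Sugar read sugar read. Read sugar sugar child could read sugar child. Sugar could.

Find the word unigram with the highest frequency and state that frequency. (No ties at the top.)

Unigram frequencies (highest first):
  sugar: 18
  read: 6
  child: 6
  old: 2
  could: 2
  map: 1

"sugar", 18 times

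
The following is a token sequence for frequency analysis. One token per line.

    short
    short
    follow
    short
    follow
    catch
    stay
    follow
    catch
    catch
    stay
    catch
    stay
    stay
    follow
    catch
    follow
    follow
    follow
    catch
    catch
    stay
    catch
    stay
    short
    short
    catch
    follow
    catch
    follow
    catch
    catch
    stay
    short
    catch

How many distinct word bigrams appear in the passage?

13

35 tokens → 34 bigram windows in total.
Repeated bigrams (each contributes count−1 duplicates):
  catch stay: 6
  follow catch: 6
  catch catch: 3
  catch follow: 3
  follow follow: 2
  short catch: 2
  short follow: 2
  short short: 2
  … (3 more repeated)
21 duplicate windows → 34 − 21 = 13 distinct.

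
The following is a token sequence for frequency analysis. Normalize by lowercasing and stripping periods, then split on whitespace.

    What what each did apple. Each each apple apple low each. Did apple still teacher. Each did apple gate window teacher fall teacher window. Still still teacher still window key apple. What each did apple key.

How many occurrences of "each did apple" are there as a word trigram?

4

Scanning the 34 overlapping trigram windows for "each did apple":
  position 3–5: each did apple
  position 11–13: each did apple
  position 16–18: each did apple
  position 33–35: each did apple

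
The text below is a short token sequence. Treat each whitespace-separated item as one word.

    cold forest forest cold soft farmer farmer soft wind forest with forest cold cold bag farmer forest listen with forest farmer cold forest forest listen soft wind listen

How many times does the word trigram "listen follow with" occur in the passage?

0

Scanning the 26 overlapping trigram windows for "listen follow with":
  (none found)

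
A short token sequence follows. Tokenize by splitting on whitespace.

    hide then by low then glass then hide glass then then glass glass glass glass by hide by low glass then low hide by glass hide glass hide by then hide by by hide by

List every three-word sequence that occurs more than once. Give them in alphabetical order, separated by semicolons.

Trigram counts meeting the condition (more than once):
  by hide by: 2
  glass glass glass: 2

by hide by; glass glass glass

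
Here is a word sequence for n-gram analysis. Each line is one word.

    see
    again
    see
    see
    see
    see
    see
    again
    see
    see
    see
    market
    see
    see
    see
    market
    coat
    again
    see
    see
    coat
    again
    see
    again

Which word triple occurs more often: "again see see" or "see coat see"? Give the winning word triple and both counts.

"again see see": 3 occurrences
"see coat see": 0 occurrences

"again see see" (3 vs 0)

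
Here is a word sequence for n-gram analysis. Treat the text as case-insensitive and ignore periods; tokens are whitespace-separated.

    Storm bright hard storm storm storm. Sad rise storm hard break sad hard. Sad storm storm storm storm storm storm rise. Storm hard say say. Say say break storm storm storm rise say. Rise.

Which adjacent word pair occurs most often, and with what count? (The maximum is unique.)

Bigram frequencies (highest first):
  storm storm: 9
  say say: 3
  rise storm: 2
  storm hard: 2
  storm rise: 2
  storm bright: 1
  … (14 more, each ≤ 1)

"storm storm", 9 times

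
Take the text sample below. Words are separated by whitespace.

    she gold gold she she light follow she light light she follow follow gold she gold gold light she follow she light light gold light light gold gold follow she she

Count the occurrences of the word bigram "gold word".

Scanning the 30 overlapping bigram windows for "gold word":
  (none found)

0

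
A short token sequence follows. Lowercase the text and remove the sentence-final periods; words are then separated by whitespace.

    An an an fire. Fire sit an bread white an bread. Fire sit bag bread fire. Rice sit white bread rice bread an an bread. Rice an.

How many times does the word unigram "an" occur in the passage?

Scanning the 27 tokens for "an":
  position 1: an
  position 2: an
  position 3: an
  position 7: an
  position 10: an
  position 23: an
  position 24: an
  position 27: an

8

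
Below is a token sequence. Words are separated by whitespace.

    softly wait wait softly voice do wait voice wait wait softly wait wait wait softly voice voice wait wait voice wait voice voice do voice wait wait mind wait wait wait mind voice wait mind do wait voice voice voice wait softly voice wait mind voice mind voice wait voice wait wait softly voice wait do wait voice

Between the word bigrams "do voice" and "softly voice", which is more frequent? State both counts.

"softly voice" (4 vs 1)

"do voice": 1 occurrence
"softly voice": 4 occurrences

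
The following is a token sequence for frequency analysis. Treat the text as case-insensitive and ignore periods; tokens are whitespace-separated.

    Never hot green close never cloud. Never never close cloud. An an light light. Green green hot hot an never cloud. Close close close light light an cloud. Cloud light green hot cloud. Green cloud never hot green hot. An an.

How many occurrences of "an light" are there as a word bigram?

Scanning the 40 overlapping bigram windows for "an light":
  position 12–13: an light

1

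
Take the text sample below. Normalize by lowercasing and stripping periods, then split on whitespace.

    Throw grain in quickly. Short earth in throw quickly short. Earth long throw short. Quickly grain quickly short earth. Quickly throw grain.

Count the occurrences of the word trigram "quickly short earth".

3

Scanning the 20 overlapping trigram windows for "quickly short earth":
  position 4–6: quickly short earth
  position 9–11: quickly short earth
  position 17–19: quickly short earth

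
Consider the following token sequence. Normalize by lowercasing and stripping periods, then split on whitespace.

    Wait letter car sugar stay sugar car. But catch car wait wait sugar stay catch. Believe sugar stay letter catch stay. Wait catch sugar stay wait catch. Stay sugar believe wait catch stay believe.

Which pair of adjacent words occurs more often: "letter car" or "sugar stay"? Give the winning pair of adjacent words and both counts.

"sugar stay" (4 vs 1)

"letter car": 1 occurrence
"sugar stay": 4 occurrences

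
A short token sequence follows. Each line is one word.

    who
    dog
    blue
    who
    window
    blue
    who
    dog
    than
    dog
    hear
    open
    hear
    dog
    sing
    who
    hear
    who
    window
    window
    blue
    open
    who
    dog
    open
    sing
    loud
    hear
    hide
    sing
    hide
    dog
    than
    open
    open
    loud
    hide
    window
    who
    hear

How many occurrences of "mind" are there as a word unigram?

Scanning the 40 tokens for "mind":
  (none found)

0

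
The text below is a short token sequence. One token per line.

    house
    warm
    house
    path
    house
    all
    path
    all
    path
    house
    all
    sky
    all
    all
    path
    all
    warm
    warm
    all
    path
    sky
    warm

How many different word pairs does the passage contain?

22 tokens → 21 bigram windows in total.
Repeated bigrams (each contributes count−1 duplicates):
  all path: 4
  house all: 2
  path all: 2
  path house: 2
6 duplicate windows → 21 − 6 = 15 distinct.

15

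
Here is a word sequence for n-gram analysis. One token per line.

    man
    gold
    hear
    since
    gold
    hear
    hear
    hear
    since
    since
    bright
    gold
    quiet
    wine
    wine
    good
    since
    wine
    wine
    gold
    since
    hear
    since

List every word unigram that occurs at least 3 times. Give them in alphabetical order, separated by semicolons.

Unigram counts meeting the condition (at least 3 times):
  gold: 4
  hear: 5
  since: 6
  wine: 4

gold; hear; since; wine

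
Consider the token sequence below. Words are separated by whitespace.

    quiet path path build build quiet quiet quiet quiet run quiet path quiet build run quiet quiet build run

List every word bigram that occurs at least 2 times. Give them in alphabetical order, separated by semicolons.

Bigram counts meeting the condition (at least 2 times):
  build run: 2
  quiet build: 2
  quiet path: 2
  quiet quiet: 4
  run quiet: 2

build run; quiet build; quiet path; quiet quiet; run quiet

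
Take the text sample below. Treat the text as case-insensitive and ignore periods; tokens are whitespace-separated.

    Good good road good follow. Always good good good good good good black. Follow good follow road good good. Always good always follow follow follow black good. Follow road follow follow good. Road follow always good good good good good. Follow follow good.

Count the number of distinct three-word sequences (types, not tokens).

31

43 tokens → 41 trigram windows in total.
Repeated trigrams (each contributes count−1 duplicates):
  good good good: 7
  always good good: 2
  follow always good: 2
  follow follow good: 2
  good follow road: 2
10 duplicate windows → 41 − 10 = 31 distinct.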